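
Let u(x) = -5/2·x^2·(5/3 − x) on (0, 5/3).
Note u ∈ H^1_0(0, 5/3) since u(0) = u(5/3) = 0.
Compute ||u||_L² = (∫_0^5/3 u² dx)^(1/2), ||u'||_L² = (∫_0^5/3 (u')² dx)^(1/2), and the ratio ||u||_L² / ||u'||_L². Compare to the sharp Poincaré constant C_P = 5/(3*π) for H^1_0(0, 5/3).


||u||_L² / ||u'||_L² = 5*sqrt(14)/42 < C_P = 5/(3*π).

u(x) = -5/2·x^2·(5/3 − x), so u'(x) = 5*x*(9*x - 10)/6.
u(x) = -5/2·x^2·(5/3 − x) vanishes at x = 0 and x = 5/3, so u ∈ H^1_0(0, 5/3). Differentiate via the product rule and integrate the resulting polynomials term by term.
  ∫_0^5/3 u² dx = ∫_0^5/3 (25*x^6/4 - 125*x^5/6 + 625*x^4/36) dx. Term by term:
    ∫_0^5/3 25*x^6/4 dx = 1953125/61236;  ∫_0^5/3 -125*x^5/6 dx = -1953125/26244;  ∫_0^5/3 625*x^4/36 dx = 390625/8748.
  Sum: 1953125/61236 − 1953125/26244 + 390625/8748 = 390625/183708.
  ∫_0^5/3 (u')² dx = ∫_0^5/3 (225*x^4/4 - 125*x^3 + 625*x^2/9) dx. Term by term:
    ∫_0^5/3 225*x^4/4 dx = 15625/108;  ∫_0^5/3 -125*x^3 dx = -78125/324;  ∫_0^5/3 625*x^2/9 dx = 78125/729.
  Sum: 15625/108 − 78125/324 + 78125/729 = 15625/1458.
∫_0^5/3 u² dx = 390625/183708, so ||u||_L² = 625*sqrt(7)/1134.
∫_0^5/3 (u')² dx = 15625/1458, so ||u'||_L² = 125*sqrt(2)/54.
Ratio ||u||_L² / ||u'||_L² = 5*sqrt(14)/42.
Sharp Poincaré constant on H^1_0(0, 5/3) is C_P = L/π = 5/(3*π), achieved by sin(3*π/5·x).
A polynomial bump cannot attain the sharp Poincaré constant (only the first sine eigenfunction does), so the ratio is strictly less than C_P, consistent with ||u||_L² ≤ C_P ||u'||_L².


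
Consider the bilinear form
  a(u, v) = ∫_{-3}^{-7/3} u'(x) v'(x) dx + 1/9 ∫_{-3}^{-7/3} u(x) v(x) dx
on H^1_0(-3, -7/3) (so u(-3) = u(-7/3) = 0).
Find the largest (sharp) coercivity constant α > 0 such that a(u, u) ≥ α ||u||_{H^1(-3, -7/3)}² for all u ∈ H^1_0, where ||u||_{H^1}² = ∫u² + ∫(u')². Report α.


α = (4 + 81*π^2)/(9*(4 + 9*π^2))

Coercivity of a(·,·) on H^1_0(-3, -7/3) means a(u, u) ≥ α ||u||_{H^1}² for every u ∈ H^1_0.
The interval has length L = 2/3, and Poincaré/coercivity depend only on L. Here a(u, u) = ∫(u')² + (1/9)·∫u².
Here 0 < c = 1/9 < 1. The condition a(u,u) ≥ α||u||_{H^1}² reads (1−α)∫(u')² ≥ (α−c)∫u². Any admissible α is ≤ 1 (rapidly oscillating u have ∫u²/∫(u')² → 0), and α = 1 would force 0 ≥ (1−c)∫u², impossible since c < 1; so 1−α > 0. By the sharp Poincaré inequality on H^1_0 of an interval of length L, ∫(u')² ≥ (π/L)²∫u² with equality for the first sine mode sin(π(x−x₀)/L) (x₀ the left endpoint), so the inequality holds for all u iff (1−α)(π/L)² ≥ α − c, i.e. α ≤ ((π/L)² + c)/((π/L)² + 1) = (1 + c(L/π)²)/(1 + (L/π)²). With (π/L)² = 9*π^2/4 and c = 1/9, the largest admissible constant is α = ((π/L)² + c)/((π/L)² + 1).
Simplifying, α = (4 + 81*π^2)/(9*(4 + 9*π^2)).


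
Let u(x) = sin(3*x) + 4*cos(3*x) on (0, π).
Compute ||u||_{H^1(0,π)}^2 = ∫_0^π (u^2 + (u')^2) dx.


||u||_{H^1(0,π)}^2 = 85*π

u'(x) = -12*sin(3*x) + 3*cos(3*x).
Expand u² and (u')² and integrate term by term on (0, π), using: for integers n ≥ 1, ∫_0^π sin²(nx) dx = ∫_0^π cos²(nx) dx = π/2; for n ≠ n', ∫_0^π sin(nx)sin(n'x) dx = ∫_0^π cos(nx)cos(n'x) dx = 0; and by product-to-sum, ∫_0^π sin(nx)cos(n'x) dx = ½∫_0^π [sin((n+n')x) + sin((n−n')x)] dx, which is 0 when n+n' is even and 2n/(n²−n'²) when n+n' is odd (it need not vanish on (0, π)).
  u² squared terms: (4)²·∫cos(3x)² dx = 16·π/2 = 8*π;  (1)²·∫sin(3x)² dx = 1·π/2 = π/2.
  u² cross terms: 2·(4)·(1)·∫cos(3x)·sin(3x) dx = 8·(0) = 0.
  So ∫_0^π u² dx = 8*π + π/2 + 0 = 17*π/2.
  (u')² squared terms: (-12)²·∫sin(3x)² dx = 144·π/2 = 72*π;  (3)²·∫cos(3x)² dx = 9·π/2 = 9*π/2.
  (u')² cross terms: 2·(-12)·(3)·∫sin(3x)·cos(3x) dx = -72·(0) = 0.
  So ∫_0^π (u')² dx = 72*π + 9*π/2 + 0 = 153*π/2.
||u||_{H^1}^2 = (17*π/2) + (153*π/2) = 85*π.


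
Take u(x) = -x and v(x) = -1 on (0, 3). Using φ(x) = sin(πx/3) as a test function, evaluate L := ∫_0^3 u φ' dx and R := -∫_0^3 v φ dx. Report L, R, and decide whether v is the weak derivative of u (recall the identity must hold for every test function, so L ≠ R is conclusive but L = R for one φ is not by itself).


LHS = 6/π, RHS = 6/π. Yes, v = u' weakly.

u(x) = -x, classical derivative u'(x) = -1.
φ(x) = sin(πx/3), so φ'(x) = π*cos(π*x/3)/3.
Note φ(0) = φ(3) = 0, so the boundary term u·φ vanishes.
LHS = ∫_0^3 u(x) φ'(x) dx = ∫_0^3 (-π*x*cos(π*x/3)/3) dx. Term by term:
  ∫_0^3 -π*x*cos(π*x/3)/3 dx = 6/π.
So LHS = 6/π.
∫_0^3 v(x) φ(x) dx = ∫_0^3 (-sin(π*x/3)) dx. Term by term:
  ∫_0^3 -sin(π*x/3) dx = -6/π.
So RHS = -∫_0^3 v(x) φ(x) dx = 6/π.
LHS = RHS, so the identity holds for this test φ.
Moreover u is smooth here and v(x) = u'(x) = -1 pointwise, so the identity holds for every test function. Hence v is the weak derivative of u.


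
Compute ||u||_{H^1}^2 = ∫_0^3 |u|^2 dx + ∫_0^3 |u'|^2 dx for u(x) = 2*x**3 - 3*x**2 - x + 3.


||u||_{H^1}^2 = 56757/70

The H^1 norm (squared) on an interval (0, L) is
  ||u||_{H^1}^2 = ∫_0^L u(x)^2 dx + ∫_0^L u'(x)^2 dx.
Compute u'(x) = 6*x**2 - 6*x - 1.
Then u(x)^2 = 4*x**6 - 12*x**5 + 5*x**4 + 18*x**3 - 17*x**2 - 6*x + 9 and u'(x)^2 = 36*x**4 - 72*x**3 + 24*x**2 + 12*x + 1.
Integrate each monomial from 0 to 3 using ∫_0^3 c·x^n dx = c·3^(n+1)/(n+1):
  ∫_0^3 u(x)^2 dx = ∫_0^3 (4*x^6 - 12*x^5 + 5*x^4 + 18*x^3 - 17*x^2 - 6*x + 9) dx. Term by term:
    ∫_0^3 4*x^6 dx = 8748/7;  ∫_0^3 -12*x^5 dx = -1458;  ∫_0^3 5*x^4 dx = 243;
    ∫_0^3 18*x^3 dx = 729/2;  ∫_0^3 -17*x^2 dx = -153;  ∫_0^3 -6*x dx = -27;
    ∫_0^3 9 dx = 27.
  Sum: 8748/7 − 1458 + 243 + 729/2 − 153 − 27 + 27 = 3447/14.
  ∫_0^3 u'(x)^2 dx = ∫_0^3 (36*x^4 - 72*x^3 + 24*x^2 + 12*x + 1) dx. Term by term:
    ∫_0^3 36*x^4 dx = 8748/5;  ∫_0^3 -72*x^3 dx = -1458;  ∫_0^3 24*x^2 dx = 216;
    ∫_0^3 12*x dx = 54;  ∫_0^3 1 dx = 3.
  Sum: 8748/5 − 1458 + 216 + 54 + 3 = 2823/5.
Adding: ||u||_{H^1}^2 = 3447/14 + 2823/5 = 56757/70.


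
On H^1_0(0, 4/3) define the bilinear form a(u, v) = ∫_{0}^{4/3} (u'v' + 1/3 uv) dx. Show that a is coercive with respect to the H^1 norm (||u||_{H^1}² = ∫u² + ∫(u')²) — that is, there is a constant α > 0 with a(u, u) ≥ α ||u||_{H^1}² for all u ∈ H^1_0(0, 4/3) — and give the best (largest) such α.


α = (16 + 27*π^2)/(3*(16 + 9*π^2))

Coercivity of a(·,·) on H^1_0(0, 4/3) means a(u, u) ≥ α ||u||_{H^1}² for every u ∈ H^1_0.
The interval has length L = 4/3, and Poincaré/coercivity depend only on L. Here a(u, u) = ∫(u')² + (1/3)·∫u².
Here 0 < c = 1/3 < 1. The condition a(u,u) ≥ α||u||_{H^1}² reads (1−α)∫(u')² ≥ (α−c)∫u². Any admissible α is ≤ 1 (rapidly oscillating u have ∫u²/∫(u')² → 0), and α = 1 would force 0 ≥ (1−c)∫u², impossible since c < 1; so 1−α > 0. By the sharp Poincaré inequality on H^1_0 of an interval of length L, ∫(u')² ≥ (π/L)²∫u² with equality for the first sine mode sin(π(x−x₀)/L) (x₀ the left endpoint), so the inequality holds for all u iff (1−α)(π/L)² ≥ α − c, i.e. α ≤ ((π/L)² + c)/((π/L)² + 1) = (1 + c(L/π)²)/(1 + (L/π)²). With (π/L)² = 9*π^2/16 and c = 1/3, the largest admissible constant is α = ((π/L)² + c)/((π/L)² + 1).
Simplifying, α = (16 + 27*π^2)/(3*(16 + 9*π^2)).


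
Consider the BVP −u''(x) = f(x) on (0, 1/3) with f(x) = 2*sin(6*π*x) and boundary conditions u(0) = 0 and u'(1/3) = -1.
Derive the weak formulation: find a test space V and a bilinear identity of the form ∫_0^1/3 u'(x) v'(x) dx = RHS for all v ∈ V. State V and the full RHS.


V = {v ∈ H^1(0, 1/3) : v(0) = 0} (test functions vanish at x = 0 where u is specified); weak form: ∫_0^1/3 u'v' dx = ∫_0^1/3 (2*sin(6*π*x)) v dx − v(1/3) for all v ∈ V.

Multiply both sides by a test function v and integrate from 0 to 1/3:
  ∫_0^1/3 −u''(x) v(x) dx = ∫_0^1/3 f(x) v(x) dx.
Integrate the LHS by parts once:
  ∫_0^1/3 −u'' v dx = −[u'(x) v(x)]_0^1/3 + ∫_0^1/3 u'(x) v'(x) dx.
Thus ∫_0^1/3 u'(x) v'(x) dx = ∫_0^1/3 f(x) v(x) dx + [u'(x) v(x)]_0^1/3.
Choose V so that boundary terms are either known or forced to vanish.
Mixed BC: u(0) = 0 (Dirichlet) and u'(1/3) = -1 (Neumann). Define V = {v ∈ H^1(0, 1/3) : v(0) = 0}. Then [u' v]_0^1/3 = u'(1/3)·v(1/3) − u'(0)·0 = − v(1/3).
Weak formulation: find u (satisfying any essential BC) such that ∫_0^1/3 u'(x) v'(x) dx = ∫_0^1/3 f v dx − v(1/3) for all v ∈ V (Dirichlet at 0 absorbed into V; Neumann datum at x = 1/3 contributes the boundary term).
Substituting f(x) = 2*sin(6*π*x), the right-hand side is ∫_0^1/3 (2*sin(6*π*x)) v dx − v(1/3).


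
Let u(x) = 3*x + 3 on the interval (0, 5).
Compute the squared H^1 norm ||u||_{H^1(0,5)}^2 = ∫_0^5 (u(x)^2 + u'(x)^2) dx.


||u||_{H^1}^2 = 690

The H^1 norm (squared) on an interval (0, L) is
  ||u||_{H^1}^2 = ∫_0^L u(x)^2 dx + ∫_0^L u'(x)^2 dx.
Compute u'(x) = 3.
Then u(x)^2 = 9*x**2 + 18*x + 9 and u'(x)^2 = 9.
Integrate each monomial from 0 to 5 using ∫_0^5 c·x^n dx = c·5^(n+1)/(n+1):
  ∫_0^5 u(x)^2 dx = ∫_0^5 (9*x^2 + 18*x + 9) dx. Term by term:
    ∫_0^5 9*x^2 dx = 375;  ∫_0^5 18*x dx = 225;  ∫_0^5 9 dx = 45.
  Sum: 375 + 225 + 45 = 645.
  ∫_0^5 u'(x)^2 dx = ∫_0^5 (9) dx. Term by term:
    ∫_0^5 9 dx = 45.
Adding: ||u||_{H^1}^2 = 645 + 45 = 690.


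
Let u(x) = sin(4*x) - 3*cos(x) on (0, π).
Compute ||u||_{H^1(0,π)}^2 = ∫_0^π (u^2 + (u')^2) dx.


||u||_{H^1(0,π)}^2 = -32/5 + 35*π/2

u'(x) = 3*sin(x) + 4*cos(4*x).
Expand u² and (u')² and integrate term by term on (0, π), using: for integers n ≥ 1, ∫_0^π sin²(nx) dx = ∫_0^π cos²(nx) dx = π/2; for n ≠ n', ∫_0^π sin(nx)sin(n'x) dx = ∫_0^π cos(nx)cos(n'x) dx = 0; and by product-to-sum, ∫_0^π sin(nx)cos(n'x) dx = ½∫_0^π [sin((n+n')x) + sin((n−n')x)] dx, which is 0 when n+n' is even and 2n/(n²−n'²) when n+n' is odd (it need not vanish on (0, π)).
  u² squared terms: (-3)²·∫cos(x)² dx = 9·π/2 = 9*π/2;  (1)²·∫sin(4x)² dx = 1·π/2 = π/2.
  u² cross terms: 2·(-3)·(1)·∫cos(x)·sin(4x) dx = -6·(8/15) = -16/5.
  So ∫_0^π u² dx = 9*π/2 + π/2 − 16/5 = -16/5 + 5*π.
  (u')² squared terms: (3)²·∫sin(x)² dx = 9·π/2 = 9*π/2;  (4)²·∫cos(4x)² dx = 16·π/2 = 8*π.
  (u')² cross terms: 2·(3)·(4)·∫sin(x)·cos(4x) dx = 24·(-2/15) = -16/5.
  So ∫_0^π (u')² dx = 9*π/2 + 8*π − 16/5 = -16/5 + 25*π/2.
||u||_{H^1}^2 = (-16/5 + 5*π) + (-16/5 + 25*π/2) = -32/5 + 35*π/2.


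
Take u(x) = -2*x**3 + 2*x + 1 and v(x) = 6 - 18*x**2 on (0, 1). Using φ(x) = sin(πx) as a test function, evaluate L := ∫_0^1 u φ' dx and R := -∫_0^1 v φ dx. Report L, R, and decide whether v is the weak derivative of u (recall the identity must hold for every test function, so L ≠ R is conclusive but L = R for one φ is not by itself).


LHS = -24/π^3 + 2/π, RHS = -72/π^3 + 6/π. No, v is not the weak derivative of u.

u(x) = -2*x**3 + 2*x + 1, classical derivative u'(x) = 2 - 6*x**2.
φ(x) = sin(πx), so φ'(x) = π*cos(π*x).
Note φ(0) = φ(1) = 0, so the boundary term u·φ vanishes.
LHS = ∫_0^1 u(x) φ'(x) dx = ∫_0^1 (-2*π*x^3*cos(π*x) + 2*π*x*cos(π*x) + π*cos(π*x)) dx. Term by term:
  ∫_0^1 π*cos(π*x) dx = 0;  ∫_0^1 -2*π*x^3*cos(π*x) dx = -24/π^3 + 6/π;  ∫_0^1 2*π*x*cos(π*x) dx = -4/π.
Sum: 0 + -24/π^3 + 6/π − 4/π = -24/π^3 + 2/π.
So LHS = -24/π^3 + 2/π.
∫_0^1 v(x) φ(x) dx = ∫_0^1 (-18*x^2*sin(π*x) + 6*sin(π*x)) dx. Term by term:
  ∫_0^1 6*sin(π*x) dx = 12/π;  ∫_0^1 -18*x^2*sin(π*x) dx = -18/π + 72/π^3.
Sum: 12/π + -18/π + 72/π^3 = -6/π + 72/π^3.
So RHS = -∫_0^1 v(x) φ(x) dx = -72/π^3 + 6/π.
LHS − RHS = -4/π + 48/π^3 ≠ 0, so the identity fails.
(For a valid weak derivative the identity must hold for EVERY test function, in particular this one. The failure shows v is NOT the weak derivative of u.)
Correct weak derivative would be u'(x) = 2 - 6*x**2.


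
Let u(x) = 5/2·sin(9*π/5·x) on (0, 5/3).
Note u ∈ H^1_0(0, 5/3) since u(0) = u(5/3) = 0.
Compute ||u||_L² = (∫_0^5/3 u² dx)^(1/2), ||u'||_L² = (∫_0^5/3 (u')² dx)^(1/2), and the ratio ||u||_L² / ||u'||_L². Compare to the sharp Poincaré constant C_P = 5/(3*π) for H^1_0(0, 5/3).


||u||_L² / ||u'||_L² = 5/(9*π) < C_P = 5/(3*π).

u(x) = 5/2·sin(9*π/5·x), so u'(x) = 9*π*cos(9*π*x/5)/2.
Writing u(x) = A·sin(kπx/L) with A = 5/2 and k = 3, use ∫_0^L sin²(kπx/L) dx = L/2 and ∫_0^L cos²(kπx/L) dx = L/2.
u² = 25/4·sin²(9*π/5·x) and (u')² = 81*π^2/4·cos²(9*π/5·x), and each of sin², cos² integrates to L/2 = 5/6 over (0, 5/3).
∫_0^5/3 u² dx = 125/24, so ||u||_L² = 5*sqrt(30)/12.
∫_0^5/3 (u')² dx = 135*π^2/8, so ||u'||_L² = 3*sqrt(30)*π/4.
Ratio ||u||_L² / ||u'||_L² = 5/(9*π).
Sharp Poincaré constant on H^1_0(0, 5/3) is C_P = L/π = 5/(3*π), achieved by sin(3*π/5·x).
This is the k = 3 harmonic; the ratio L/(kπ) is strictly less than C_P = L/π, consistent with the sharp inequality ||u||_L² ≤ C_P ||u'||_L².


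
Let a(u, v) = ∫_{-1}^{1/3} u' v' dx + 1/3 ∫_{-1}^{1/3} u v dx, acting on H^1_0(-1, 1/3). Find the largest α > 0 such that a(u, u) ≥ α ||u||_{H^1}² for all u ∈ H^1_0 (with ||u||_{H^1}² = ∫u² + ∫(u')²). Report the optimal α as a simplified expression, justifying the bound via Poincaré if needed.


α = (16 + 27*π^2)/(3*(16 + 9*π^2))

Coercivity of a(·,·) on H^1_0(-1, 1/3) means a(u, u) ≥ α ||u||_{H^1}² for every u ∈ H^1_0.
The interval has length L = 4/3, and Poincaré/coercivity depend only on L. Here a(u, u) = ∫(u')² + (1/3)·∫u².
Here 0 < c = 1/3 < 1. The condition a(u,u) ≥ α||u||_{H^1}² reads (1−α)∫(u')² ≥ (α−c)∫u². Any admissible α is ≤ 1 (rapidly oscillating u have ∫u²/∫(u')² → 0), and α = 1 would force 0 ≥ (1−c)∫u², impossible since c < 1; so 1−α > 0. By the sharp Poincaré inequality on H^1_0 of an interval of length L, ∫(u')² ≥ (π/L)²∫u² with equality for the first sine mode sin(π(x−x₀)/L) (x₀ the left endpoint), so the inequality holds for all u iff (1−α)(π/L)² ≥ α − c, i.e. α ≤ ((π/L)² + c)/((π/L)² + 1) = (1 + c(L/π)²)/(1 + (L/π)²). With (π/L)² = 9*π^2/16 and c = 1/3, the largest admissible constant is α = ((π/L)² + c)/((π/L)² + 1).
Simplifying, α = (16 + 27*π^2)/(3*(16 + 9*π^2)).


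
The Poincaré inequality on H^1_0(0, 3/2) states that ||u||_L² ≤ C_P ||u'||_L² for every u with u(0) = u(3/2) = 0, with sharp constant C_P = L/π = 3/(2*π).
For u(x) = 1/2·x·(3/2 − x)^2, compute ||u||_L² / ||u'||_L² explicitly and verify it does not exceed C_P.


||u||_L² / ||u'||_L² = 3*sqrt(14)/28 < C_P = 3/(2*π).

u(x) = 1/2·x·(3/2 − x)^2, so u'(x) = 3*x^2/2 - 3*x + 9/8.
u(x) = 1/2·x·(3/2 − x)^2 vanishes at x = 0 and x = 3/2, so u ∈ H^1_0(0, 3/2). Differentiate via the product rule and integrate the resulting polynomials term by term.
  ∫_0^3/2 u² dx = ∫_0^3/2 (x^6/4 - 3*x^5/2 + 27*x^4/8 - 27*x^3/8 + 81*x^2/64) dx. Term by term:
    ∫_0^3/2 x^6/4 dx = 2187/3584;  ∫_0^3/2 -3*x^5/2 dx = -729/256;  ∫_0^3/2 27*x^4/8 dx = 6561/1280;
    ∫_0^3/2 -27*x^3/8 dx = -2187/512;  ∫_0^3/2 81*x^2/64 dx = 729/512.
  Sum: 2187/3584 − 729/256 + 6561/1280 − 2187/512 + 729/512 = 729/17920.
  ∫_0^3/2 (u')² dx = ∫_0^3/2 (9*x^4/4 - 9*x^3 + 99*x^2/8 - 27*x/4 + 81/64) dx. Term by term:
    ∫_0^3/2 9*x^4/4 dx = 2187/640;  ∫_0^3/2 -9*x^3 dx = -729/64;  ∫_0^3/2 99*x^2/8 dx = 891/64;
    ∫_0^3/2 -27*x/4 dx = -243/32;  ∫_0^3/2 81/64 dx = 243/128.
  Sum: 2187/640 − 729/64 + 891/64 − 243/32 + 243/128 = 81/320.
∫_0^3/2 u² dx = 729/17920, so ||u||_L² = 27*sqrt(70)/1120.
∫_0^3/2 (u')² dx = 81/320, so ||u'||_L² = 9*sqrt(5)/40.
Ratio ||u||_L² / ||u'||_L² = 3*sqrt(14)/28.
Sharp Poincaré constant on H^1_0(0, 3/2) is C_P = L/π = 3/(2*π), achieved by sin(2*π/3·x).
A polynomial bump cannot attain the sharp Poincaré constant (only the first sine eigenfunction does), so the ratio is strictly less than C_P, consistent with ||u||_L² ≤ C_P ||u'||_L².


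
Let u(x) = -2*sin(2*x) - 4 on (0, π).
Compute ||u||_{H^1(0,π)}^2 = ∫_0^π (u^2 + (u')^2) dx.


||u||_{H^1(0,π)}^2 = 26*π

u'(x) = -4*cos(2*x).
Expand u² and (u')² and integrate term by term on (0, π), using: for integers n ≥ 1, ∫_0^π sin²(nx) dx = ∫_0^π cos²(nx) dx = π/2; for n ≠ n', ∫_0^π sin(nx)sin(n'x) dx = ∫_0^π cos(nx)cos(n'x) dx = 0; and by product-to-sum, ∫_0^π sin(nx)cos(n'x) dx = ½∫_0^π [sin((n+n')x) + sin((n−n')x)] dx, which is 0 when n+n' is even and 2n/(n²−n'²) when n+n' is odd (it need not vanish on (0, π)). For the constant mode: ∫_0^π 1 dx = π, ∫_0^π cos(nx) dx = 0, ∫_0^π sin(nx) dx = (1−(−1)^n)/n.
  u² squared terms: (-4)²·∫1 dx = 16·π = 16*π;  (-2)²·∫sin(2x)² dx = 4·π/2 = 2*π.
  u² cross terms: 2·(-4)·(-2)·∫1·sin(2x) dx = 16·(0) = 0.
  So ∫_0^π u² dx = 16*π + 2*π + 0 = 18*π.
  (u')² squared terms: (-4)²·∫cos(2x)² dx = 16·π/2 = 8*π.
  So ∫_0^π (u')² dx = 8*π.
||u||_{H^1}^2 = (18*π) + (8*π) = 26*π.


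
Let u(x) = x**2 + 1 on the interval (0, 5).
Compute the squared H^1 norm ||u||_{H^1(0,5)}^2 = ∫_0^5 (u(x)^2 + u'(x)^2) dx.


||u||_{H^1}^2 = 880

The H^1 norm (squared) on an interval (0, L) is
  ||u||_{H^1}^2 = ∫_0^L u(x)^2 dx + ∫_0^L u'(x)^2 dx.
Compute u'(x) = 2*x.
Then u(x)^2 = x**4 + 2*x**2 + 1 and u'(x)^2 = 4*x**2.
Integrate each monomial from 0 to 5 using ∫_0^5 c·x^n dx = c·5^(n+1)/(n+1):
  ∫_0^5 u(x)^2 dx = ∫_0^5 (x^4 + 2*x^2 + 1) dx. Term by term:
    ∫_0^5 x^4 dx = 625;  ∫_0^5 2*x^2 dx = 250/3;  ∫_0^5 1 dx = 5.
  Sum: 625 + 250/3 + 5 = 2140/3.
  ∫_0^5 u'(x)^2 dx = ∫_0^5 (4*x^2) dx. Term by term:
    ∫_0^5 4*x^2 dx = 500/3.
Adding: ||u||_{H^1}^2 = 2140/3 + 500/3 = 880.


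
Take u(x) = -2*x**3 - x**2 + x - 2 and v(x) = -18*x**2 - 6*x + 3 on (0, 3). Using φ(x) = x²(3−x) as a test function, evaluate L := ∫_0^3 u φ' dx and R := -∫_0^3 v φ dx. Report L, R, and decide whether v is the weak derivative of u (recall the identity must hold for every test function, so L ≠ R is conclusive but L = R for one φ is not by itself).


LHS = 3267/20, RHS = 9801/20. No, v is not the weak derivative of u.

u(x) = -2*x**3 - x**2 + x - 2, classical derivative u'(x) = -6*x**2 - 2*x + 1.
φ(x) = x²(3−x), so φ'(x) = 3*x*(2 - x).
Note φ(0) = φ(3) = 0, so the boundary term u·φ vanishes.
LHS = ∫_0^3 u(x) φ'(x) dx = ∫_0^3 (6*x^5 - 9*x^4 - 9*x^3 + 12*x^2 - 12*x) dx. Term by term:
  ∫_0^3 6*x^5 dx = 729;  ∫_0^3 -9*x^4 dx = -2187/5;  ∫_0^3 -9*x^3 dx = -729/4;
  ∫_0^3 12*x^2 dx = 108;  ∫_0^3 -12*x dx = -54.
Sum: 729 − 2187/5 − 729/4 + 108 − 54 = 3267/20.
So LHS = 3267/20.
∫_0^3 v(x) φ(x) dx = ∫_0^3 (18*x^5 - 48*x^4 - 21*x^3 + 9*x^2) dx. Term by term:
  ∫_0^3 18*x^5 dx = 2187;  ∫_0^3 -48*x^4 dx = -11664/5;  ∫_0^3 -21*x^3 dx = -1701/4;
  ∫_0^3 9*x^2 dx = 81.
Sum: 2187 − 11664/5 − 1701/4 + 81 = -9801/20.
So RHS = -∫_0^3 v(x) φ(x) dx = 9801/20.
LHS − RHS = -3267/10 ≠ 0, so the identity fails.
(For a valid weak derivative the identity must hold for EVERY test function, in particular this one. The failure shows v is NOT the weak derivative of u.)
Correct weak derivative would be u'(x) = -6*x**2 - 2*x + 1.


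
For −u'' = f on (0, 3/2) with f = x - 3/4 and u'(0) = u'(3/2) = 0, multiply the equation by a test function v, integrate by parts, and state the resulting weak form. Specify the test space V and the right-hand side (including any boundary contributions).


V = H^1(0, 3/2) (no boundary constraint on v; u is determined up to an additive constant); weak form: ∫_0^3/2 u'v' dx = ∫_0^3/2 (x - 3/4) v dx for all v ∈ V.

Multiply both sides by a test function v and integrate from 0 to 3/2:
  ∫_0^3/2 −u''(x) v(x) dx = ∫_0^3/2 f(x) v(x) dx.
Integrate the LHS by parts once:
  ∫_0^3/2 −u'' v dx = −[u'(x) v(x)]_0^3/2 + ∫_0^3/2 u'(x) v'(x) dx.
Thus ∫_0^3/2 u'(x) v'(x) dx = ∫_0^3/2 f(x) v(x) dx + [u'(x) v(x)]_0^3/2.
Choose V so that boundary terms are either known or forced to vanish.
u has homogeneous Neumann: u'(0) = u'(3/2) = 0. So [u' v]_0^3/2 = 0·v(3/2) − 0·v(0) = 0 for any v; take V = H^1(0, 3/2).
Weak formulation: find u (satisfying any essential BC) such that ∫_0^3/2 u'(x) v'(x) dx = ∫_0^3/2 f v dx for all v ∈ V (homogeneous Neumann, so boundary terms vanish).
Substituting f(x) = x - 3/4, the right-hand side is ∫_0^3/2 (x - 3/4) v dx.
Compatibility check (pure Neumann): taking v ≡ 1 ∈ V gives 0 = ∫_0^3/2 f dx + (0) − (0), i.e. ∫_0^3/2 f dx must equal u'(0) − u'(3/2) = 0. Indeed ∫_0^3/2 (x - 3/4) dx = 0, so the data are compatible. The solution is then unique only up to an additive constant (fix it e.g. by requiring ∫_0^3/2 u dx = 0).


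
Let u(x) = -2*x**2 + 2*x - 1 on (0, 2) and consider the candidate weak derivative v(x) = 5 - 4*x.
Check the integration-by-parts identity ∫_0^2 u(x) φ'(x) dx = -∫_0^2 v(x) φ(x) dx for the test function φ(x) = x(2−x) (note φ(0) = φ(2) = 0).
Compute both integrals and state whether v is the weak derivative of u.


LHS = 8/3, RHS = -4/3. No, v is not the weak derivative of u.

u(x) = -2*x**2 + 2*x - 1, classical derivative u'(x) = 2 - 4*x.
φ(x) = x(2−x), so φ'(x) = 2 - 2*x.
Note φ(0) = φ(2) = 0, so the boundary term u·φ vanishes.
LHS = ∫_0^2 u(x) φ'(x) dx = ∫_0^2 (4*x^3 - 8*x^2 + 6*x - 2) dx. Term by term:
  ∫_0^2 4*x^3 dx = 16;  ∫_0^2 -8*x^2 dx = -64/3;  ∫_0^2 6*x dx = 12;
  ∫_0^2 -2 dx = -4.
Sum: 16 − 64/3 + 12 − 4 = 8/3.
So LHS = 8/3.
∫_0^2 v(x) φ(x) dx = ∫_0^2 (4*x^3 - 13*x^2 + 10*x) dx. Term by term:
  ∫_0^2 4*x^3 dx = 16;  ∫_0^2 -13*x^2 dx = -104/3;  ∫_0^2 10*x dx = 20.
Sum: 16 − 104/3 + 20 = 4/3.
So RHS = -∫_0^2 v(x) φ(x) dx = -4/3.
LHS − RHS = 4 ≠ 0, so the identity fails.
(For a valid weak derivative the identity must hold for EVERY test function, in particular this one. The failure shows v is NOT the weak derivative of u.)
Correct weak derivative would be u'(x) = 2 - 4*x.


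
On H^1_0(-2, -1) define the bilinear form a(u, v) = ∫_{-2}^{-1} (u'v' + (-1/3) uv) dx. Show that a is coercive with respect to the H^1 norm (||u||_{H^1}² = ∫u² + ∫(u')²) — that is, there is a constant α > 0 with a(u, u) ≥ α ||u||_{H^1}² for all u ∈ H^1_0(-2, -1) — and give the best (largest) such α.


α = (-1/3 + π^2)/(1 + π^2)

Coercivity of a(·,·) on H^1_0(-2, -1) means a(u, u) ≥ α ||u||_{H^1}² for every u ∈ H^1_0.
The interval has length L = 1, and Poincaré/coercivity depend only on L. Here a(u, u) = ∫(u')² + (-1/3)·∫u².
Here c = -1/3 < 0 with |c| < (π/L)² = π^2, so coercivity still holds. The condition a(u,u) ≥ α||u||_{H^1}² reads (1−α)∫(u')² ≥ (α−c)∫u². Any admissible α is ≤ 1 (rapidly oscillating u have ∫u²/∫(u')² → 0), and α = 1 would force 0 ≥ (1−c)∫u², impossible since c < 1; so 1−α > 0. By the sharp Poincaré inequality on H^1_0 of an interval of length L, ∫(u')² ≥ (π/L)²∫u² with equality for the first sine mode sin(π(x−x₀)/L) (x₀ the left endpoint), so the inequality holds for all u iff (1−α)(π/L)² ≥ α − c, i.e. α ≤ ((π/L)² + c)/((π/L)² + 1) = (1 + c(L/π)²)/(1 + (L/π)²). (Direct route, valid since c ≤ 0: Poincaré gives c∫u² ≥ c(L/π)²∫(u')², so a(u,u) ≥ (1 + c(L/π)²)∫(u')², while ||u||_{H^1}² ≤ (1 + (L/π)²)∫(u')²; dividing yields the same α.) With (π/L)² = π^2 and c = -1/3, the largest admissible constant is α = ((π/L)² + c)/((π/L)² + 1).
Simplifying, α = (-1/3 + π^2)/(1 + π^2).


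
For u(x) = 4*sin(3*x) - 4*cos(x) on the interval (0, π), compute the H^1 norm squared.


||u||_{H^1(0,π)}^2 = 96*π

u'(x) = 4*sin(x) + 12*cos(3*x).
Expand u² and (u')² and integrate term by term on (0, π), using: for integers n ≥ 1, ∫_0^π sin²(nx) dx = ∫_0^π cos²(nx) dx = π/2; for n ≠ n', ∫_0^π sin(nx)sin(n'x) dx = ∫_0^π cos(nx)cos(n'x) dx = 0; and by product-to-sum, ∫_0^π sin(nx)cos(n'x) dx = ½∫_0^π [sin((n+n')x) + sin((n−n')x)] dx, which is 0 when n+n' is even and 2n/(n²−n'²) when n+n' is odd (it need not vanish on (0, π)).
  u² squared terms: (-4)²·∫cos(x)² dx = 16·π/2 = 8*π;  (4)²·∫sin(3x)² dx = 16·π/2 = 8*π.
  u² cross terms: 2·(-4)·(4)·∫cos(x)·sin(3x) dx = -32·(0) = 0.
  So ∫_0^π u² dx = 8*π + 8*π + 0 = 16*π.
  (u')² squared terms: (4)²·∫sin(x)² dx = 16·π/2 = 8*π;  (12)²·∫cos(3x)² dx = 144·π/2 = 72*π.
  (u')² cross terms: 2·(4)·(12)·∫sin(x)·cos(3x) dx = 96·(0) = 0.
  So ∫_0^π (u')² dx = 8*π + 72*π + 0 = 80*π.
||u||_{H^1}^2 = (16*π) + (80*π) = 96*π.


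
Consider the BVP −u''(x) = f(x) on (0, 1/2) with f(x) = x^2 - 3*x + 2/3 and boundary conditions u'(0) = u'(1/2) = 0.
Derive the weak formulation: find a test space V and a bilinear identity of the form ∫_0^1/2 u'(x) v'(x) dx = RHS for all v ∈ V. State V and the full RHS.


V = H^1(0, 1/2) (no boundary constraint on v; u is determined up to an additive constant); weak form: ∫_0^1/2 u'v' dx = ∫_0^1/2 (x^2 - 3*x + 2/3) v dx for all v ∈ V.

Multiply both sides by a test function v and integrate from 0 to 1/2:
  ∫_0^1/2 −u''(x) v(x) dx = ∫_0^1/2 f(x) v(x) dx.
Integrate the LHS by parts once:
  ∫_0^1/2 −u'' v dx = −[u'(x) v(x)]_0^1/2 + ∫_0^1/2 u'(x) v'(x) dx.
Thus ∫_0^1/2 u'(x) v'(x) dx = ∫_0^1/2 f(x) v(x) dx + [u'(x) v(x)]_0^1/2.
Choose V so that boundary terms are either known or forced to vanish.
u has homogeneous Neumann: u'(0) = u'(1/2) = 0. So [u' v]_0^1/2 = 0·v(1/2) − 0·v(0) = 0 for any v; take V = H^1(0, 1/2).
Weak formulation: find u (satisfying any essential BC) such that ∫_0^1/2 u'(x) v'(x) dx = ∫_0^1/2 f v dx for all v ∈ V (homogeneous Neumann, so boundary terms vanish).
Substituting f(x) = x^2 - 3*x + 2/3, the right-hand side is ∫_0^1/2 (x^2 - 3*x + 2/3) v dx.
Compatibility check (pure Neumann): taking v ≡ 1 ∈ V gives 0 = ∫_0^1/2 f dx + (0) − (0), i.e. ∫_0^1/2 f dx must equal u'(0) − u'(1/2) = 0. Indeed ∫_0^1/2 (x^2 - 3*x + 2/3) dx = 0, so the data are compatible. The solution is then unique only up to an additive constant (fix it e.g. by requiring ∫_0^1/2 u dx = 0).


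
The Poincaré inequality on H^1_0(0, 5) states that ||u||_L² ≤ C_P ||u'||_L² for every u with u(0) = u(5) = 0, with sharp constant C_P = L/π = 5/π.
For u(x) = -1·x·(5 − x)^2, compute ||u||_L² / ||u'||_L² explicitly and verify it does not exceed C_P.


||u||_L² / ||u'||_L² = 5*sqrt(14)/14 < C_P = 5/π.

u(x) = -1·x·(5 − x)^2, so u'(x) = (5 - 3*x)*(x - 5).
u(x) = -1·x·(5 − x)^2 vanishes at x = 0 and x = 5, so u ∈ H^1_0(0, 5). Differentiate via the product rule and integrate the resulting polynomials term by term.
  ∫_0^5 u² dx = ∫_0^5 (x^6 - 20*x^5 + 150*x^4 - 500*x^3 + 625*x^2) dx. Term by term:
    ∫_0^5 x^6 dx = 78125/7;  ∫_0^5 -20*x^5 dx = -156250/3;  ∫_0^5 150*x^4 dx = 93750;
    ∫_0^5 -500*x^3 dx = -78125;  ∫_0^5 625*x^2 dx = 78125/3.
  Sum: 78125/7 − 156250/3 + 93750 − 78125 + 78125/3 = 15625/21.
  ∫_0^5 (u')² dx = ∫_0^5 (9*x^4 - 120*x^3 + 550*x^2 - 1000*x + 625) dx. Term by term:
    ∫_0^5 9*x^4 dx = 5625;  ∫_0^5 -120*x^3 dx = -18750;  ∫_0^5 550*x^2 dx = 68750/3;
    ∫_0^5 -1000*x dx = -12500;  ∫_0^5 625 dx = 3125.
  Sum: 5625 − 18750 + 68750/3 − 12500 + 3125 = 1250/3.
∫_0^5 u² dx = 15625/21, so ||u||_L² = 125*sqrt(21)/21.
∫_0^5 (u')² dx = 1250/3, so ||u'||_L² = 25*sqrt(6)/3.
Ratio ||u||_L² / ||u'||_L² = 5*sqrt(14)/14.
Sharp Poincaré constant on H^1_0(0, 5) is C_P = L/π = 5/π, achieved by sin(π/5·x).
A polynomial bump cannot attain the sharp Poincaré constant (only the first sine eigenfunction does), so the ratio is strictly less than C_P, consistent with ||u||_L² ≤ C_P ||u'||_L².


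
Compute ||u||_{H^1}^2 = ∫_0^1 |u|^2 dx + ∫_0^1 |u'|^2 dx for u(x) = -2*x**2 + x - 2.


||u||_{H^1}^2 = 107/15

The H^1 norm (squared) on an interval (0, L) is
  ||u||_{H^1}^2 = ∫_0^L u(x)^2 dx + ∫_0^L u'(x)^2 dx.
Compute u'(x) = 1 - 4*x.
Then u(x)^2 = 4*x**4 - 4*x**3 + 9*x**2 - 4*x + 4 and u'(x)^2 = 16*x**2 - 8*x + 1.
Integrate each monomial from 0 to 1 using ∫_0^1 c·x^n dx = c·1^(n+1)/(n+1):
  ∫_0^1 u(x)^2 dx = ∫_0^1 (4*x^4 - 4*x^3 + 9*x^2 - 4*x + 4) dx. Term by term:
    ∫_0^1 4*x^4 dx = 4/5;  ∫_0^1 -4*x^3 dx = -1;  ∫_0^1 9*x^2 dx = 3;
    ∫_0^1 -4*x dx = -2;  ∫_0^1 4 dx = 4.
  Sum: 4/5 − 1 + 3 − 2 + 4 = 24/5.
  ∫_0^1 u'(x)^2 dx = ∫_0^1 (16*x^2 - 8*x + 1) dx. Term by term:
    ∫_0^1 16*x^2 dx = 16/3;  ∫_0^1 -8*x dx = -4;  ∫_0^1 1 dx = 1.
  Sum: 16/3 − 4 + 1 = 7/3.
Adding: ||u||_{H^1}^2 = 24/5 + 7/3 = 107/15.


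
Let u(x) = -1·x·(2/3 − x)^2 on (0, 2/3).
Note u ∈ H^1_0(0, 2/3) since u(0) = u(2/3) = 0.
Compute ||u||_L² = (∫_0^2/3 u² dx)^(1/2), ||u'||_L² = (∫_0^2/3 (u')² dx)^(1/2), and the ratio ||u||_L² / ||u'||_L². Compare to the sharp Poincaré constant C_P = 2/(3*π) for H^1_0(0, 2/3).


||u||_L² / ||u'||_L² = sqrt(14)/21 < C_P = 2/(3*π).

u(x) = -1·x·(2/3 − x)^2, so u'(x) = (2 - 9*x)*(3*x - 2)/9.
u(x) = -1·x·(2/3 − x)^2 vanishes at x = 0 and x = 2/3, so u ∈ H^1_0(0, 2/3). Differentiate via the product rule and integrate the resulting polynomials term by term.
  ∫_0^2/3 u² dx = ∫_0^2/3 (x^6 - 8*x^5/3 + 8*x^4/3 - 32*x^3/27 + 16*x^2/81) dx. Term by term:
    ∫_0^2/3 x^6 dx = 128/15309;  ∫_0^2/3 -8*x^5/3 dx = -256/6561;  ∫_0^2/3 8*x^4/3 dx = 256/3645;
    ∫_0^2/3 -32*x^3/27 dx = -128/2187;  ∫_0^2/3 16*x^2/81 dx = 128/6561.
  Sum: 128/15309 − 256/6561 + 256/3645 − 128/2187 + 128/6561 = 128/229635.
  ∫_0^2/3 (u')² dx = ∫_0^2/3 (9*x^4 - 16*x^3 + 88*x^2/9 - 64*x/27 + 16/81) dx. Term by term:
    ∫_0^2/3 9*x^4 dx = 32/135;  ∫_0^2/3 -16*x^3 dx = -64/81;  ∫_0^2/3 88*x^2/9 dx = 704/729;
    ∫_0^2/3 -64*x/27 dx = -128/243;  ∫_0^2/3 16/81 dx = 32/243.
  Sum: 32/135 − 64/81 + 704/729 − 128/243 + 32/243 = 64/3645.
∫_0^2/3 u² dx = 128/229635, so ||u||_L² = 8*sqrt(70)/2835.
∫_0^2/3 (u')² dx = 64/3645, so ||u'||_L² = 8*sqrt(5)/135.
Ratio ||u||_L² / ||u'||_L² = sqrt(14)/21.
Sharp Poincaré constant on H^1_0(0, 2/3) is C_P = L/π = 2/(3*π), achieved by sin(3*π/2·x).
A polynomial bump cannot attain the sharp Poincaré constant (only the first sine eigenfunction does), so the ratio is strictly less than C_P, consistent with ||u||_L² ≤ C_P ||u'||_L².


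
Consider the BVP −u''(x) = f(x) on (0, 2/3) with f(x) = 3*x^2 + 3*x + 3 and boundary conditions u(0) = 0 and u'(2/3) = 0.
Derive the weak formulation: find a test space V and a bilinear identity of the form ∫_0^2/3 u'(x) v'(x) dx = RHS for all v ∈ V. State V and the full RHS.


V = {v ∈ H^1(0, 2/3) : v(0) = 0} (test functions vanish at x = 0 where u is specified); weak form: ∫_0^2/3 u'v' dx = ∫_0^2/3 (3*x^2 + 3*x + 3) v dx for all v ∈ V.

Multiply both sides by a test function v and integrate from 0 to 2/3:
  ∫_0^2/3 −u''(x) v(x) dx = ∫_0^2/3 f(x) v(x) dx.
Integrate the LHS by parts once:
  ∫_0^2/3 −u'' v dx = −[u'(x) v(x)]_0^2/3 + ∫_0^2/3 u'(x) v'(x) dx.
Thus ∫_0^2/3 u'(x) v'(x) dx = ∫_0^2/3 f(x) v(x) dx + [u'(x) v(x)]_0^2/3.
Choose V so that boundary terms are either known or forced to vanish.
Mixed BC: u(0) = 0 (Dirichlet) and u'(2/3) = 0 (Neumann). Define V = {v ∈ H^1(0, 2/3) : v(0) = 0}. Then [u' v]_0^2/3 = u'(2/3)·v(2/3) − u'(0)·0 = 0.
Weak formulation: find u (satisfying any essential BC) such that ∫_0^2/3 u'(x) v'(x) dx = ∫_0^2/3 f v dx for all v ∈ V (Dirichlet at 0 absorbed into V; the Neumann datum at x = 2/3 is zero, so no boundary term remains).
Substituting f(x) = 3*x^2 + 3*x + 3, the right-hand side is ∫_0^2/3 (3*x^2 + 3*x + 3) v dx.


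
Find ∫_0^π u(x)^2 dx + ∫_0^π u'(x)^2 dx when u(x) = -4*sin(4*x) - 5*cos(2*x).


||u||_{H^1(0,π)}^2 = 397*π/2

u'(x) = 10*sin(2*x) - 16*cos(4*x).
Expand u² and (u')² and integrate term by term on (0, π), using: for integers n ≥ 1, ∫_0^π sin²(nx) dx = ∫_0^π cos²(nx) dx = π/2; for n ≠ n', ∫_0^π sin(nx)sin(n'x) dx = ∫_0^π cos(nx)cos(n'x) dx = 0; and by product-to-sum, ∫_0^π sin(nx)cos(n'x) dx = ½∫_0^π [sin((n+n')x) + sin((n−n')x)] dx, which is 0 when n+n' is even and 2n/(n²−n'²) when n+n' is odd (it need not vanish on (0, π)).
  u² squared terms: (-5)²·∫cos(2x)² dx = 25·π/2 = 25*π/2;  (-4)²·∫sin(4x)² dx = 16·π/2 = 8*π.
  u² cross terms: 2·(-5)·(-4)·∫cos(2x)·sin(4x) dx = 40·(0) = 0.
  So ∫_0^π u² dx = 25*π/2 + 8*π + 0 = 41*π/2.
  (u')² squared terms: (-16)²·∫cos(4x)² dx = 256·π/2 = 128*π;  (10)²·∫sin(2x)² dx = 100·π/2 = 50*π.
  (u')² cross terms: 2·(-16)·(10)·∫cos(4x)·sin(2x) dx = -320·(0) = 0.
  So ∫_0^π (u')² dx = 128*π + 50*π + 0 = 178*π.
||u||_{H^1}^2 = (41*π/2) + (178*π) = 397*π/2.


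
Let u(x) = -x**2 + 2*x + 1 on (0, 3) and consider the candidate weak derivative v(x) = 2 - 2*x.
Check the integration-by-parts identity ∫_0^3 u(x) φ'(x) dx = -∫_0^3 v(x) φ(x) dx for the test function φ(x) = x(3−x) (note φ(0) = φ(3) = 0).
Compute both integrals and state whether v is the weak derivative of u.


LHS = 9/2, RHS = 9/2. Yes, v = u' weakly.

u(x) = -x**2 + 2*x + 1, classical derivative u'(x) = 2 - 2*x.
φ(x) = x(3−x), so φ'(x) = 3 - 2*x.
Note φ(0) = φ(3) = 0, so the boundary term u·φ vanishes.
LHS = ∫_0^3 u(x) φ'(x) dx = ∫_0^3 (2*x^3 - 7*x^2 + 4*x + 3) dx. Term by term:
  ∫_0^3 2*x^3 dx = 81/2;  ∫_0^3 -7*x^2 dx = -63;  ∫_0^3 4*x dx = 18;
  ∫_0^3 3 dx = 9.
Sum: 81/2 − 63 + 18 + 9 = 9/2.
So LHS = 9/2.
∫_0^3 v(x) φ(x) dx = ∫_0^3 (2*x^3 - 8*x^2 + 6*x) dx. Term by term:
  ∫_0^3 2*x^3 dx = 81/2;  ∫_0^3 -8*x^2 dx = -72;  ∫_0^3 6*x dx = 27.
Sum: 81/2 − 72 + 27 = -9/2.
So RHS = -∫_0^3 v(x) φ(x) dx = 9/2.
LHS = RHS, so the identity holds for this test φ.
Moreover u is smooth here and v(x) = u'(x) = 2 - 2*x pointwise, so the identity holds for every test function. Hence v is the weak derivative of u.


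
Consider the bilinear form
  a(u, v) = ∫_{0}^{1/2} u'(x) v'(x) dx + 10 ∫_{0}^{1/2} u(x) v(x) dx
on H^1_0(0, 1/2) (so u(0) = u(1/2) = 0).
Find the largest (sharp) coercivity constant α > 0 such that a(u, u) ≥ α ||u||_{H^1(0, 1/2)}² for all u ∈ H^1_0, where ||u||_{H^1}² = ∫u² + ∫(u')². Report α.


α = 1

Coercivity of a(·,·) on H^1_0(0, 1/2) means a(u, u) ≥ α ||u||_{H^1}² for every u ∈ H^1_0.
The interval has length L = 1/2, and Poincaré/coercivity depend only on L. Here a(u, u) = ∫(u')² + (10)·∫u².
Here c = 10 ≥ 1, so a(u,u) = ∫(u')² + c∫u² ≥ ∫(u')² + ∫u² = ||u||_{H^1}², i.e. α = 1 works. No larger α is possible: a(u,u) ≥ α||u||_{H^1}² means (1−α)∫(u')² ≥ (α−c)∫u², and for the modes u_n = sin(nπ(x−x₀)/L) (x₀ the left endpoint) one has ∫u_n²/∫(u_n')² = (L/(nπ))² → 0, so a(u_n,u_n)/||u_n||_{H^1}² → 1. Hence the optimal constant is α = 1.
Therefore α = 1.


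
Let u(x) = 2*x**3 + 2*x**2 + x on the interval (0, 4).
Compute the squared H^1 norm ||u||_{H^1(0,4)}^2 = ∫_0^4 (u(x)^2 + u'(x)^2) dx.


||u||_{H^1}^2 = 974732/35

The H^1 norm (squared) on an interval (0, L) is
  ||u||_{H^1}^2 = ∫_0^L u(x)^2 dx + ∫_0^L u'(x)^2 dx.
Compute u'(x) = 6*x**2 + 4*x + 1.
Then u(x)^2 = 4*x**6 + 8*x**5 + 8*x**4 + 4*x**3 + x**2 and u'(x)^2 = 36*x**4 + 48*x**3 + 28*x**2 + 8*x + 1.
Integrate each monomial from 0 to 4 using ∫_0^4 c·x^n dx = c·4^(n+1)/(n+1):
  ∫_0^4 u(x)^2 dx = ∫_0^4 (4*x^6 + 8*x^5 + 8*x^4 + 4*x^3 + x^2) dx. Term by term:
    ∫_0^4 4*x^6 dx = 65536/7;  ∫_0^4 8*x^5 dx = 16384/3;  ∫_0^4 8*x^4 dx = 8192/5;
    ∫_0^4 4*x^3 dx = 256;  ∫_0^4 x^2 dx = 64/3.
  Sum: 65536/7 + 16384/3 + 8192/5 + 256 + 64/3 = 1757632/105.
  ∫_0^4 u'(x)^2 dx = ∫_0^4 (36*x^4 + 48*x^3 + 28*x^2 + 8*x + 1) dx. Term by term:
    ∫_0^4 36*x^4 dx = 36864/5;  ∫_0^4 48*x^3 dx = 3072;  ∫_0^4 28*x^2 dx = 1792/3;
    ∫_0^4 8*x dx = 64;  ∫_0^4 1 dx = 4.
  Sum: 36864/5 + 3072 + 1792/3 + 64 + 4 = 166652/15.
Adding: ||u||_{H^1}^2 = 1757632/105 + 166652/15 = 974732/35.


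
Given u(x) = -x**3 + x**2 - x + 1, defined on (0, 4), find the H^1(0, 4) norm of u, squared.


||u||_{H^1}^2 = 92616/35

The H^1 norm (squared) on an interval (0, L) is
  ||u||_{H^1}^2 = ∫_0^L u(x)^2 dx + ∫_0^L u'(x)^2 dx.
Compute u'(x) = -3*x**2 + 2*x - 1.
Then u(x)^2 = x**6 - 2*x**5 + 3*x**4 - 4*x**3 + 3*x**2 - 2*x + 1 and u'(x)^2 = 9*x**4 - 12*x**3 + 10*x**2 - 4*x + 1.
Integrate each monomial from 0 to 4 using ∫_0^4 c·x^n dx = c·4^(n+1)/(n+1):
  ∫_0^4 u(x)^2 dx = ∫_0^4 (x^6 - 2*x^5 + 3*x^4 - 4*x^3 + 3*x^2 - 2*x + 1) dx. Term by term:
    ∫_0^4 x^6 dx = 16384/7;  ∫_0^4 -2*x^5 dx = -4096/3;  ∫_0^4 3*x^4 dx = 3072/5;
    ∫_0^4 -4*x^3 dx = -256;  ∫_0^4 3*x^2 dx = 64;  ∫_0^4 -2*x dx = -16;
    ∫_0^4 1 dx = 4.
  Sum: 16384/7 − 4096/3 + 3072/5 − 256 + 64 − 16 + 4 = 145492/105.
  ∫_0^4 u'(x)^2 dx = ∫_0^4 (9*x^4 - 12*x^3 + 10*x^2 - 4*x + 1) dx. Term by term:
    ∫_0^4 9*x^4 dx = 9216/5;  ∫_0^4 -12*x^3 dx = -768;  ∫_0^4 10*x^2 dx = 640/3;
    ∫_0^4 -4*x dx = -32;  ∫_0^4 1 dx = 4.
  Sum: 9216/5 − 768 + 640/3 − 32 + 4 = 18908/15.
Adding: ||u||_{H^1}^2 = 145492/105 + 18908/15 = 92616/35.


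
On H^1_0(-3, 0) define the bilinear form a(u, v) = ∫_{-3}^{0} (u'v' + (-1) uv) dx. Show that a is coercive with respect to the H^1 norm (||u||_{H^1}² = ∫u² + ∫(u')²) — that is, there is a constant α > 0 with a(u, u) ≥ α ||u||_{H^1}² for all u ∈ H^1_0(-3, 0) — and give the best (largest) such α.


α = (-9 + π^2)/(9 + π^2)

Coercivity of a(·,·) on H^1_0(-3, 0) means a(u, u) ≥ α ||u||_{H^1}² for every u ∈ H^1_0.
The interval has length L = 3, and Poincaré/coercivity depend only on L. Here a(u, u) = ∫(u')² + (-1)·∫u².
Here c = -1 < 0 with |c| < (π/L)² = π^2/9, so coercivity still holds. The condition a(u,u) ≥ α||u||_{H^1}² reads (1−α)∫(u')² ≥ (α−c)∫u². Any admissible α is ≤ 1 (rapidly oscillating u have ∫u²/∫(u')² → 0), and α = 1 would force 0 ≥ (1−c)∫u², impossible since c < 1; so 1−α > 0. By the sharp Poincaré inequality on H^1_0 of an interval of length L, ∫(u')² ≥ (π/L)²∫u² with equality for the first sine mode sin(π(x−x₀)/L) (x₀ the left endpoint), so the inequality holds for all u iff (1−α)(π/L)² ≥ α − c, i.e. α ≤ ((π/L)² + c)/((π/L)² + 1) = (1 + c(L/π)²)/(1 + (L/π)²). (Direct route, valid since c ≤ 0: Poincaré gives c∫u² ≥ c(L/π)²∫(u')², so a(u,u) ≥ (1 + c(L/π)²)∫(u')², while ||u||_{H^1}² ≤ (1 + (L/π)²)∫(u')²; dividing yields the same α.) With (π/L)² = π^2/9 and c = -1, the largest admissible constant is α = ((π/L)² + c)/((π/L)² + 1).
Simplifying, α = (-9 + π^2)/(9 + π^2).


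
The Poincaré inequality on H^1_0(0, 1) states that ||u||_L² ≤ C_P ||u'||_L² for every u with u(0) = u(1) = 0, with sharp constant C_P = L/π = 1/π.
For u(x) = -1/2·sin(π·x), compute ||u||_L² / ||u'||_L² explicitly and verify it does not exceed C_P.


||u||_L² / ||u'||_L² = 1/π = C_P.

u(x) = -1/2·sin(π·x), so u'(x) = -π*cos(π*x)/2.
Writing u(x) = A·sin(kπx/L) with A = -1/2 and k = 1, use ∫_0^L sin²(kπx/L) dx = L/2 and ∫_0^L cos²(kπx/L) dx = L/2.
u² = 1/4·sin²(π·x) and (u')² = π^2/4·cos²(π·x), and each of sin², cos² integrates to L/2 = 1/2 over (0, 1).
∫_0^1 u² dx = 1/8, so ||u||_L² = sqrt(2)/4.
∫_0^1 (u')² dx = π^2/8, so ||u'||_L² = sqrt(2)*π/4.
Ratio ||u||_L² / ||u'||_L² = 1/π.
Sharp Poincaré constant on H^1_0(0, 1) is C_P = L/π = 1/π, achieved by sin(π·x).
This is the k = 1 eigenfunction (up to amplitude), so the ratio equals the sharp Poincaré constant exactly.


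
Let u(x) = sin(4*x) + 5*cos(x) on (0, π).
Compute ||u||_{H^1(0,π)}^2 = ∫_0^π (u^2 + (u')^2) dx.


||u||_{H^1(0,π)}^2 = 32/3 + 67*π/2

u'(x) = -5*sin(x) + 4*cos(4*x).
Expand u² and (u')² and integrate term by term on (0, π), using: for integers n ≥ 1, ∫_0^π sin²(nx) dx = ∫_0^π cos²(nx) dx = π/2; for n ≠ n', ∫_0^π sin(nx)sin(n'x) dx = ∫_0^π cos(nx)cos(n'x) dx = 0; and by product-to-sum, ∫_0^π sin(nx)cos(n'x) dx = ½∫_0^π [sin((n+n')x) + sin((n−n')x)] dx, which is 0 when n+n' is even and 2n/(n²−n'²) when n+n' is odd (it need not vanish on (0, π)).
  u² squared terms: (5)²·∫cos(x)² dx = 25·π/2 = 25*π/2;  (1)²·∫sin(4x)² dx = 1·π/2 = π/2.
  u² cross terms: 2·(5)·(1)·∫cos(x)·sin(4x) dx = 10·(8/15) = 16/3.
  So ∫_0^π u² dx = 25*π/2 + π/2 + 16/3 = 16/3 + 13*π.
  (u')² squared terms: (-5)²·∫sin(x)² dx = 25·π/2 = 25*π/2;  (4)²·∫cos(4x)² dx = 16·π/2 = 8*π.
  (u')² cross terms: 2·(-5)·(4)·∫sin(x)·cos(4x) dx = -40·(-2/15) = 16/3.
  So ∫_0^π (u')² dx = 25*π/2 + 8*π + 16/3 = 16/3 + 41*π/2.
||u||_{H^1}^2 = (16/3 + 13*π) + (16/3 + 41*π/2) = 32/3 + 67*π/2.
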